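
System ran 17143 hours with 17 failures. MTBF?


Formula: MTBF = Total operating time / Number of failures
MTBF = 17143 / 17
MTBF = 1008.41 hours

1008.41 hours


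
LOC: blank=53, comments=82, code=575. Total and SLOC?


Total LOC = blank + comment + code
Total LOC = 53 + 82 + 575 = 710
SLOC (source only) = code = 575

Total LOC: 710, SLOC: 575


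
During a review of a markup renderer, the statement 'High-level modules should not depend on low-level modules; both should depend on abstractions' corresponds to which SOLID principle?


This describes the Dependency Inversion Principle (DIP)

Dependency Inversion Principle (DIP)


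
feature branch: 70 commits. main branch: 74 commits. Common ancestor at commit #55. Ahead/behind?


Common ancestor: commit #55
feature commits after divergence: 70 - 55 = 15
main commits after divergence: 74 - 55 = 19
feature is 15 commits ahead of main
main is 19 commits ahead of feature

feature ahead: 15, main ahead: 19


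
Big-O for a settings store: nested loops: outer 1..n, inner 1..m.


Reasoning: product of independent bounds
Complexity: O(n*m)

O(n*m)


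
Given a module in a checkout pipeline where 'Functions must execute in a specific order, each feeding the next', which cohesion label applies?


Reasoning: Output of one is input to next
Type: Sequential cohesion

Sequential cohesion


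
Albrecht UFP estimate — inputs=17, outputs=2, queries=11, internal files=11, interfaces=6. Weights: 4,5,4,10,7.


UFP = EI*4 + EO*5 + EQ*4 + ILF*10 + EIF*7
UFP = 17*4 + 2*5 + 11*4 + 11*10 + 6*7
UFP = 68 + 10 + 44 + 110 + 42
UFP = 274

274


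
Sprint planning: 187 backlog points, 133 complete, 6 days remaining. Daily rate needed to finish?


Formula: Required rate = Remaining points / Days left
Remaining = 187 - 133 = 54 points
Required rate = 54 / 6 = 9.0 points/day

9.0 points/day


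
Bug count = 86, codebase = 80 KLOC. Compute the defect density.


Defect density = defects / KLOC
Defect density = 86 / 80
Defect density = 1.075 defects/KLOC

1.075 defects/KLOC


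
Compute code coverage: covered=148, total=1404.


Coverage = covered / total * 100
Coverage = 148 / 1404 * 100
Coverage = 10.54%

10.54%


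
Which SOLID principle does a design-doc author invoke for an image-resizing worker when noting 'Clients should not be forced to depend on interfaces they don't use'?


This describes the Interface Segregation Principle (ISP)

Interface Segregation Principle (ISP)


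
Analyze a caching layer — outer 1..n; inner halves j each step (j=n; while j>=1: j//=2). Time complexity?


Reasoning: n times log n
Complexity: O(n log n)

O(n log n)


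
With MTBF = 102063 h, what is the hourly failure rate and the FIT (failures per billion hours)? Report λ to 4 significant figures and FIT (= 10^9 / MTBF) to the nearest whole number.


Formula: λ = 1 / MTBF; FIT = λ × 1e9 = 1e9 / MTBF
λ = 1 / 102063 ≈ 9.798e-06 failures/hour
FIT = 1e9 / 102063 ≈ 9798 failures per 1e9 hours (nearest whole number)

λ = 9.798e-06 /h, FIT = 9798


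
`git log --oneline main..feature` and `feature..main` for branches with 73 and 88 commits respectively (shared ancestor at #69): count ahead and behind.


Common ancestor: commit #69
feature commits after divergence: 73 - 69 = 4
main commits after divergence: 88 - 69 = 19
feature is 4 commits ahead of main
main is 19 commits ahead of feature

feature ahead: 4, main ahead: 19


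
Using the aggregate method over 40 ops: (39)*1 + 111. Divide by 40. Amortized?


Formula: Amortized cost = Total cost / Operations
Total cost = (39 * 1) + (1 * 111)
Total cost = 39 + 111 = 150
Amortized = 150 / 40 = 3.75

3.75


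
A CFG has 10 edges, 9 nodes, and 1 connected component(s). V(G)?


Formula: V(G) = E - N + 2P
V(G) = 10 - 9 + 2*1
V(G) = 1 + 2
V(G) = 3

3


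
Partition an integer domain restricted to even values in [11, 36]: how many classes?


Constraint: even integers in [11, 36]
Class 1: x < 11 — out-of-range invalid
Class 2: x in [11,36] but odd — wrong type invalid
Class 3: x in [11,36] and even — valid
Class 4: x > 36 — out-of-range invalid
Total equivalence classes: 4

4 equivalence classes


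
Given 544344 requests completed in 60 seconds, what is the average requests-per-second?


Formula: throughput = requests / seconds
throughput = 544344 / 60
throughput = 9072.4 requests/second

9072.4 requests/second


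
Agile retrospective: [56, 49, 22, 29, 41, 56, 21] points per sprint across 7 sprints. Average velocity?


Formula: Avg velocity = Total points / Number of sprints
Points: [56, 49, 22, 29, 41, 56, 21]
Sum = 56 + 49 + 22 + 29 + 41 + 56 + 21 = 274
Avg velocity = 274 / 7 = 39.14 points/sprint

39.14 points/sprint


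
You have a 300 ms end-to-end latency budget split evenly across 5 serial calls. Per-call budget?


Formula: per_stage = total_budget / stages
per_stage = 300 / 5
per_stage = 60.0 ms

60.0 ms


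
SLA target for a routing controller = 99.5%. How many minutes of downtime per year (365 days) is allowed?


Formula: allowed downtime = period * (100 - SLA) / 100
Period (year (365 days)) = 525600 minutes
Unavailability fraction = (100 - 99.5) / 100
Allowed downtime = 525600 * (100 - 99.5) / 100
Allowed downtime = 2628.0 minutes

2628.0 minutes


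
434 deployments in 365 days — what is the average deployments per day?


Formula: deployments per day = releases / days
= 434 / 365
= 1.189 deploys/day
(equivalently, 8.32 deploys/week)

1.189 deploys/day


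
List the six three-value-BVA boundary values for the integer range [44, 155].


Range: [44, 155]
Boundaries: just below min, min, min+1, max-1, max, just above max
Values: [43, 44, 45, 154, 155, 156]

[43, 44, 45, 154, 155, 156]


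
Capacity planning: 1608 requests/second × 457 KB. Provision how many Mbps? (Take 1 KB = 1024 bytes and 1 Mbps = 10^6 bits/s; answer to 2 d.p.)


Formula: Mbps = payload_bytes * RPS * 8 / 1e6
Payload per request = 457 KB = 457 * 1024 = 467968 bytes
Total bytes/sec = 467968 * 1608 = 752492544
Total bits/sec = 752492544 * 8 = 6019940352
Mbps = 6019940352 / 1e6 = 6019.94

6019.94 Mbps


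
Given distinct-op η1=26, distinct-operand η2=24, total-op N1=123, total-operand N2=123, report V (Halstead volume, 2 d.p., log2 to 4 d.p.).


Formula: V = N * log2(η), where N = N1 + N2 and η = η1 + η2
η = 26 + 24 = 50
N = 123 + 123 = 246
log2(50) ≈ 5.6439
V = 246 * 5.6439 = 1388.40

1388.40


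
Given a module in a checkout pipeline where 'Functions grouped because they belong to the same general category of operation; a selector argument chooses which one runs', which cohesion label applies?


Reasoning: Grouped by category of activity, not by data or sequence
Type: Logical cohesion

Logical cohesion


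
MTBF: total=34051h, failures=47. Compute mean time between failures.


Formula: MTBF = Total operating time / Number of failures
MTBF = 34051 / 47
MTBF = 724.49 hours

724.49 hours


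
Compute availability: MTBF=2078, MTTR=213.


Availability = MTBF / (MTBF + MTTR)
Availability = 2078 / (2078 + 213)
Availability = 2078 / 2291
Availability = 90.7027%

90.7027%


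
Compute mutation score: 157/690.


Mutation score = killed / total * 100
Mutation score = 157 / 690 * 100
Mutation score = 22.75%

22.75%


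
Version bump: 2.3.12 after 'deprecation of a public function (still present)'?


Current: 2.3.12
Change category: 'deprecation of a public function (still present)' → minor bump
SemVer rule: minor bump → increment MINOR, reset PATCH to 0 (MAJOR unchanged)
New: 2.4.0

2.4.0


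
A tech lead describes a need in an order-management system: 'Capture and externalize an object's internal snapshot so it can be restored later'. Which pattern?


This matches the Memento pattern

Memento


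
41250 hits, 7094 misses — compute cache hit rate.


Formula: hit rate = hits / (hits + misses) * 100
hit rate = 41250 / (41250 + 7094) * 100
hit rate = 41250 / 48344 * 100
hit rate = 85.33%

85.33%


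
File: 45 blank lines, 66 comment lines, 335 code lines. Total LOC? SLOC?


Total LOC = blank + comment + code
Total LOC = 45 + 66 + 335 = 446
SLOC (source only) = code = 335

Total LOC: 446, SLOC: 335


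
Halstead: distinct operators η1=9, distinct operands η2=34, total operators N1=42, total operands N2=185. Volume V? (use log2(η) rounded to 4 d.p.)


Formula: V = N * log2(η), where N = N1 + N2 and η = η1 + η2
η = 9 + 34 = 43
N = 42 + 185 = 227
log2(43) ≈ 5.4263
V = 227 * 5.4263 = 1231.77

1231.77


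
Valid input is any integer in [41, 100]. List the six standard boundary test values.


Range: [41, 100]
Boundaries: just below min, min, min+1, max-1, max, just above max
Values: [40, 41, 42, 99, 100, 101]

[40, 41, 42, 99, 100, 101]


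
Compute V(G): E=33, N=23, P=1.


Formula: V(G) = E - N + 2P
V(G) = 33 - 23 + 2*1
V(G) = 10 + 2
V(G) = 12

12


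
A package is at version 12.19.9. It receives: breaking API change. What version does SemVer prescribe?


Current: 12.19.9
Change category: 'breaking API change' → major bump
SemVer rule: major bump → increment MAJOR, reset MINOR and PATCH to 0
New: 13.0.0

13.0.0


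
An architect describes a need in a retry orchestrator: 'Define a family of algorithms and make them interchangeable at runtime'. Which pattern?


This matches the Strategy pattern

Strategy


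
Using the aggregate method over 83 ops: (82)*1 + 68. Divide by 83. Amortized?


Formula: Amortized cost = Total cost / Operations
Total cost = (82 * 1) + (1 * 68)
Total cost = 82 + 68 = 150
Amortized = 150 / 83 = 1.8072

1.8072


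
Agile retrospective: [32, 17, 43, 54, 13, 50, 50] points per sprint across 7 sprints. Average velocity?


Formula: Avg velocity = Total points / Number of sprints
Points: [32, 17, 43, 54, 13, 50, 50]
Sum = 32 + 17 + 43 + 54 + 13 + 50 + 50 = 259
Avg velocity = 259 / 7 = 37.0 points/sprint

37.0 points/sprint


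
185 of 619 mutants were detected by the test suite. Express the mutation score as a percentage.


Mutation score = killed / total * 100
Mutation score = 185 / 619 * 100
Mutation score = 29.89%

29.89%


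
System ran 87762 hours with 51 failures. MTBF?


Formula: MTBF = Total operating time / Number of failures
MTBF = 87762 / 51
MTBF = 1720.82 hours

1720.82 hours


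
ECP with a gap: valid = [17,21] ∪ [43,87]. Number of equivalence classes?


Valid ranges: [17,21] and [43,87]
Class 1: x < 17 — invalid
Class 2: 17 ≤ x ≤ 21 — valid
Class 3: 21 < x < 43 — invalid (gap between ranges)
Class 4: 43 ≤ x ≤ 87 — valid
Class 5: x > 87 — invalid
Total equivalence classes: 5

5 equivalence classes


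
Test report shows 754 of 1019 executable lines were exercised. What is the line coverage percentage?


Coverage = covered / total * 100
Coverage = 754 / 1019 * 100
Coverage = 73.99%

73.99%


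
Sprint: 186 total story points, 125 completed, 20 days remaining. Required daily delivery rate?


Formula: Required rate = Remaining points / Days left
Remaining = 186 - 125 = 61 points
Required rate = 61 / 20 = 3.05 points/day

3.05 points/day


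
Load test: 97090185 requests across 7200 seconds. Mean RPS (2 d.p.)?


Formula: throughput = requests / seconds
throughput = 97090185 / 7200
throughput = 13484.75 requests/second

13484.75 requests/second


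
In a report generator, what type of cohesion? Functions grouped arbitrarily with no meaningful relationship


Reasoning: Worst: random grouping
Type: Coincidental cohesion

Coincidental cohesion


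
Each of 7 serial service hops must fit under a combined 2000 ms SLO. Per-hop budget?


Formula: per_stage = total_budget / stages
per_stage = 2000 / 7
per_stage = 285.71 ms

285.71 ms


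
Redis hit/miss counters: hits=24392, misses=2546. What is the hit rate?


Formula: hit rate = hits / (hits + misses) * 100
hit rate = 24392 / (24392 + 2546) * 100
hit rate = 24392 / 26938 * 100
hit rate = 90.55%

90.55%


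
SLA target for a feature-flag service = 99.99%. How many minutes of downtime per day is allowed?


Formula: allowed downtime = period * (100 - SLA) / 100
Period (day) = 1440 minutes
Unavailability fraction = (100 - 99.99) / 100
Allowed downtime = 1440 * (100 - 99.99) / 100
Allowed downtime = 0.144 minutes

0.144 minutes


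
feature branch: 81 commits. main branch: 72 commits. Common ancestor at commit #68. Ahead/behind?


Common ancestor: commit #68
feature commits after divergence: 81 - 68 = 13
main commits after divergence: 72 - 68 = 4
feature is 13 commits ahead of main
main is 4 commits ahead of feature

feature ahead: 13, main ahead: 4


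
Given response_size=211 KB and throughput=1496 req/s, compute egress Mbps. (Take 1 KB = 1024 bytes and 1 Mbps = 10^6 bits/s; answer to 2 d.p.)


Formula: Mbps = payload_bytes * RPS * 8 / 1e6
Payload per request = 211 KB = 211 * 1024 = 216064 bytes
Total bytes/sec = 216064 * 1496 = 323231744
Total bits/sec = 323231744 * 8 = 2585853952
Mbps = 2585853952 / 1e6 = 2585.85

2585.85 Mbps


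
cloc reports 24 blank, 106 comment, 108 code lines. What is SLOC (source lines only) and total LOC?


Total LOC = blank + comment + code
Total LOC = 24 + 106 + 108 = 238
SLOC (source only) = code = 108

Total LOC: 238, SLOC: 108


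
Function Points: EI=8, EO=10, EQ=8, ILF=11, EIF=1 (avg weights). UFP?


UFP = EI*4 + EO*5 + EQ*4 + ILF*10 + EIF*7
UFP = 8*4 + 10*5 + 8*4 + 11*10 + 1*7
UFP = 32 + 50 + 32 + 110 + 7
UFP = 231

231


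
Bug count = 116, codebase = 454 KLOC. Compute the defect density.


Defect density = defects / KLOC
Defect density = 116 / 454
Defect density = 0.256 defects/KLOC

0.256 defects/KLOC


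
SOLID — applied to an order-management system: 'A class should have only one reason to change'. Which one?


This describes the Single Responsibility Principle (SRP)

Single Responsibility Principle (SRP)


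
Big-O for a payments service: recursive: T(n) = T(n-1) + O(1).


Reasoning: linear recursion with constant work per frame
Complexity: O(n)

O(n)


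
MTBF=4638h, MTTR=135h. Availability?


Availability = MTBF / (MTBF + MTTR)
Availability = 4638 / (4638 + 135)
Availability = 4638 / 4773
Availability = 97.1716%

97.1716%


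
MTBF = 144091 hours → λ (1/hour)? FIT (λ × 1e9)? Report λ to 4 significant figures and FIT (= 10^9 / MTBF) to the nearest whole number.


Formula: λ = 1 / MTBF; FIT = λ × 1e9 = 1e9 / MTBF
λ = 1 / 144091 ≈ 6.940e-06 failures/hour
FIT = 1e9 / 144091 ≈ 6940 failures per 1e9 hours (nearest whole number)

λ = 6.940e-06 /h, FIT = 6940


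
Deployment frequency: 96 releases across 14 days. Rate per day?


Formula: deployments per day = releases / days
= 96 / 14
= 6.857 deploys/day
(equivalently, 48.0 deploys/week)

6.857 deploys/day


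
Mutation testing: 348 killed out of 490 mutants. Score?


Mutation score = killed / total * 100
Mutation score = 348 / 490 * 100
Mutation score = 71.02%

71.02%


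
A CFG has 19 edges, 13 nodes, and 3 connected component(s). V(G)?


Formula: V(G) = E - N + 2P
V(G) = 19 - 13 + 2*3
V(G) = 6 + 6
V(G) = 12

12


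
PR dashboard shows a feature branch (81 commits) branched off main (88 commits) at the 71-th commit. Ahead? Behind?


Common ancestor: commit #71
feature commits after divergence: 81 - 71 = 10
main commits after divergence: 88 - 71 = 17
feature is 10 commits ahead of main
main is 17 commits ahead of feature

feature ahead: 10, main ahead: 17


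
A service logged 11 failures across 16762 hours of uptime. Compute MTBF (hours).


Formula: MTBF = Total operating time / Number of failures
MTBF = 16762 / 11
MTBF = 1523.82 hours

1523.82 hours


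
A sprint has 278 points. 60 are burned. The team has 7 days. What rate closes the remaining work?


Formula: Required rate = Remaining points / Days left
Remaining = 278 - 60 = 218 points
Required rate = 218 / 7 = 31.14 points/day

31.14 points/day


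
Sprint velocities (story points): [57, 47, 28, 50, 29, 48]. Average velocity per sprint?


Formula: Avg velocity = Total points / Number of sprints
Points: [57, 47, 28, 50, 29, 48]
Sum = 57 + 47 + 28 + 50 + 29 + 48 = 259
Avg velocity = 259 / 6 = 43.17 points/sprint

43.17 points/sprint


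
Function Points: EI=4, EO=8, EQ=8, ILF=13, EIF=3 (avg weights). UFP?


UFP = EI*4 + EO*5 + EQ*4 + ILF*10 + EIF*7
UFP = 4*4 + 8*5 + 8*4 + 13*10 + 3*7
UFP = 16 + 40 + 32 + 130 + 21
UFP = 239

239


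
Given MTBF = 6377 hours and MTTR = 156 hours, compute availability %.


Availability = MTBF / (MTBF + MTTR)
Availability = 6377 / (6377 + 156)
Availability = 6377 / 6533
Availability = 97.6121%

97.6121%


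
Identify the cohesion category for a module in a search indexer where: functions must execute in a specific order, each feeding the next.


Reasoning: Output of one is input to next
Type: Sequential cohesion

Sequential cohesion


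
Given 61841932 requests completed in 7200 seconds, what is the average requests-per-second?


Formula: throughput = requests / seconds
throughput = 61841932 / 7200
throughput = 8589.16 requests/second

8589.16 requests/second


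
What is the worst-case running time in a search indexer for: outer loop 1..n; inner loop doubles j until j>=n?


Reasoning: linear outer times logarithmic inner
Complexity: O(n log n)

O(n log n)


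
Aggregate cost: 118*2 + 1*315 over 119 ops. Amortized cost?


Formula: Amortized cost = Total cost / Operations
Total cost = (118 * 2) + (1 * 315)
Total cost = 236 + 315 = 551
Amortized = 551 / 119 = 4.6303

4.6303


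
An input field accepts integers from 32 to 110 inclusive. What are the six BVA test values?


Range: [32, 110]
Boundaries: just below min, min, min+1, max-1, max, just above max
Values: [31, 32, 33, 109, 110, 111]

[31, 32, 33, 109, 110, 111]


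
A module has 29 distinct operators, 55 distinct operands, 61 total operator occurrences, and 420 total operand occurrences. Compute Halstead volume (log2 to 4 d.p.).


Formula: V = N * log2(η), where N = N1 + N2 and η = η1 + η2
η = 29 + 55 = 84
N = 61 + 420 = 481
log2(84) ≈ 6.3923
V = 481 * 6.3923 = 3074.70

3074.70


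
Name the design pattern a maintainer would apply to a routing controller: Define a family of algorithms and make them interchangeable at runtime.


This matches the Strategy pattern

Strategy


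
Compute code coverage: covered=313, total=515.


Coverage = covered / total * 100
Coverage = 313 / 515 * 100
Coverage = 60.78%

60.78%


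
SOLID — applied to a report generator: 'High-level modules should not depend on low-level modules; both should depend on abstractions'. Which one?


This describes the Dependency Inversion Principle (DIP)

Dependency Inversion Principle (DIP)


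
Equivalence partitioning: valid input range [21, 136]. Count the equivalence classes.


Valid range: [21, 136]
Class 1: x < 21 — invalid
Class 2: 21 ≤ x ≤ 136 — valid
Class 3: x > 136 — invalid
Total equivalence classes: 3

3 equivalence classes


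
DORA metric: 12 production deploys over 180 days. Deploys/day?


Formula: deployments per day = releases / days
= 12 / 180
= 0.067 deploys/day
(equivalently, 0.47 deploys/week)

0.067 deploys/day


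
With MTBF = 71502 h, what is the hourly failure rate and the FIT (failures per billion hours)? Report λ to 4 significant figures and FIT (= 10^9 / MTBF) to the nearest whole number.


Formula: λ = 1 / MTBF; FIT = λ × 1e9 = 1e9 / MTBF
λ = 1 / 71502 ≈ 1.399e-05 failures/hour
FIT = 1e9 / 71502 ≈ 13986 failures per 1e9 hours (nearest whole number)

λ = 1.399e-05 /h, FIT = 13986


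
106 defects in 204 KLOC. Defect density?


Defect density = defects / KLOC
Defect density = 106 / 204
Defect density = 0.52 defects/KLOC

0.52 defects/KLOC


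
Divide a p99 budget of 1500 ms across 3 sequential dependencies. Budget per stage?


Formula: per_stage = total_budget / stages
per_stage = 1500 / 3
per_stage = 500.0 ms

500.0 ms


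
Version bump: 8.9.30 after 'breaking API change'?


Current: 8.9.30
Change category: 'breaking API change' → major bump
SemVer rule: major bump → increment MAJOR, reset MINOR and PATCH to 0
New: 9.0.0

9.0.0


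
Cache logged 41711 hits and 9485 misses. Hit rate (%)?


Formula: hit rate = hits / (hits + misses) * 100
hit rate = 41711 / (41711 + 9485) * 100
hit rate = 41711 / 51196 * 100
hit rate = 81.47%

81.47%


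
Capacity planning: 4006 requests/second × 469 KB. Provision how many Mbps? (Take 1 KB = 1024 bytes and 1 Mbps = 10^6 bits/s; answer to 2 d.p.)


Formula: Mbps = payload_bytes * RPS * 8 / 1e6
Payload per request = 469 KB = 469 * 1024 = 480256 bytes
Total bytes/sec = 480256 * 4006 = 1923905536
Total bits/sec = 1923905536 * 8 = 15391244288
Mbps = 15391244288 / 1e6 = 15391.24

15391.24 Mbps


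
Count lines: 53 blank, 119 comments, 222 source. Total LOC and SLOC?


Total LOC = blank + comment + code
Total LOC = 53 + 119 + 222 = 394
SLOC (source only) = code = 222

Total LOC: 394, SLOC: 222


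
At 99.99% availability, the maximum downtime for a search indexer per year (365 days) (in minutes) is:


Formula: allowed downtime = period * (100 - SLA) / 100
Period (year (365 days)) = 525600 minutes
Unavailability fraction = (100 - 99.99) / 100
Allowed downtime = 525600 * (100 - 99.99) / 100
Allowed downtime = 52.56 minutes

52.56 minutes


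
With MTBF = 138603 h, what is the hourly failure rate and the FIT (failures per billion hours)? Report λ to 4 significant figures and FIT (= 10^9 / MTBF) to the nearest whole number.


Formula: λ = 1 / MTBF; FIT = λ × 1e9 = 1e9 / MTBF
λ = 1 / 138603 ≈ 7.215e-06 failures/hour
FIT = 1e9 / 138603 ≈ 7215 failures per 1e9 hours (nearest whole number)

λ = 7.215e-06 /h, FIT = 7215


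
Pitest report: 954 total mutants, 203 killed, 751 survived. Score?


Mutation score = killed / total * 100
Mutation score = 203 / 954 * 100
Mutation score = 21.28%

21.28%


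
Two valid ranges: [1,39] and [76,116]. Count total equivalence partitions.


Valid ranges: [1,39] and [76,116]
Class 1: x < 1 — invalid
Class 2: 1 ≤ x ≤ 39 — valid
Class 3: 39 < x < 76 — invalid (gap between ranges)
Class 4: 76 ≤ x ≤ 116 — valid
Class 5: x > 116 — invalid
Total equivalence classes: 5

5 equivalence classes


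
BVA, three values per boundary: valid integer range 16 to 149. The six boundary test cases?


Range: [16, 149]
Boundaries: just below min, min, min+1, max-1, max, just above max
Values: [15, 16, 17, 148, 149, 150]

[15, 16, 17, 148, 149, 150]


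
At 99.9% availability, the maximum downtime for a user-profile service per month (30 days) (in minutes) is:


Formula: allowed downtime = period * (100 - SLA) / 100
Period (month (30 days)) = 43200 minutes
Unavailability fraction = (100 - 99.9) / 100
Allowed downtime = 43200 * (100 - 99.9) / 100
Allowed downtime = 43.2 minutes

43.2 minutes


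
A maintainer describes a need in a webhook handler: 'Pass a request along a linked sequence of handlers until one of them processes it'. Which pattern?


This matches the Chain of Responsibility pattern

Chain of Responsibility


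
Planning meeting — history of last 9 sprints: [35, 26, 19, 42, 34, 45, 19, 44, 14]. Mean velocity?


Formula: Avg velocity = Total points / Number of sprints
Points: [35, 26, 19, 42, 34, 45, 19, 44, 14]
Sum = 35 + 26 + 19 + 42 + 34 + 45 + 19 + 44 + 14 = 278
Avg velocity = 278 / 9 = 30.89 points/sprint

30.89 points/sprint


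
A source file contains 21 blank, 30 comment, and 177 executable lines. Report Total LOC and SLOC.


Total LOC = blank + comment + code
Total LOC = 21 + 30 + 177 = 228
SLOC (source only) = code = 177

Total LOC: 228, SLOC: 177


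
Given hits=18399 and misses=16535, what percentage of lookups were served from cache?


Formula: hit rate = hits / (hits + misses) * 100
hit rate = 18399 / (18399 + 16535) * 100
hit rate = 18399 / 34934 * 100
hit rate = 52.67%

52.67%


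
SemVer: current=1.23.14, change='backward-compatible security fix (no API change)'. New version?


Current: 1.23.14
Change category: 'backward-compatible security fix (no API change)' → patch bump
SemVer rule: patch bump → increment PATCH (MAJOR and MINOR unchanged)
New: 1.23.15

1.23.15


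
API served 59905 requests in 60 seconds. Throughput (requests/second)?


Formula: throughput = requests / seconds
throughput = 59905 / 60
throughput = 998.42 requests/second

998.42 requests/second


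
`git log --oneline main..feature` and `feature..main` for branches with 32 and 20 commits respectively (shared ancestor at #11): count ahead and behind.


Common ancestor: commit #11
feature commits after divergence: 32 - 11 = 21
main commits after divergence: 20 - 11 = 9
feature is 21 commits ahead of main
main is 9 commits ahead of feature

feature ahead: 21, main ahead: 9


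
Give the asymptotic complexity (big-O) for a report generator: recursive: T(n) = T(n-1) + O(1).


Reasoning: linear recursion with constant work per frame
Complexity: O(n)

O(n)


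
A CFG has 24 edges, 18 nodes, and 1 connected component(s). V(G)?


Formula: V(G) = E - N + 2P
V(G) = 24 - 18 + 2*1
V(G) = 6 + 2
V(G) = 8

8


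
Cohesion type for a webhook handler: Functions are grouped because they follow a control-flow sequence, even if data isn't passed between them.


Reasoning: Grouped by order of execution within a routine, not by data flow
Type: Procedural cohesion

Procedural cohesion


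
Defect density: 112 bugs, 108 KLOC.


Defect density = defects / KLOC
Defect density = 112 / 108
Defect density = 1.037 defects/KLOC

1.037 defects/KLOC


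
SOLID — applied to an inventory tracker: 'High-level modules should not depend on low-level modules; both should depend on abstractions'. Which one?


This describes the Dependency Inversion Principle (DIP)

Dependency Inversion Principle (DIP)


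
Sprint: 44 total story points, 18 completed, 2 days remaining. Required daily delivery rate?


Formula: Required rate = Remaining points / Days left
Remaining = 44 - 18 = 26 points
Required rate = 26 / 2 = 13.0 points/day

13.0 points/day


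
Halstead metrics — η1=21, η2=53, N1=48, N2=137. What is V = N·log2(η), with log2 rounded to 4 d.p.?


Formula: V = N * log2(η), where N = N1 + N2 and η = η1 + η2
η = 21 + 53 = 74
N = 48 + 137 = 185
log2(74) ≈ 6.2095
V = 185 * 6.2095 = 1148.76

1148.76


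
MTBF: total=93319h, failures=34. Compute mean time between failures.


Formula: MTBF = Total operating time / Number of failures
MTBF = 93319 / 34
MTBF = 2744.68 hours

2744.68 hours


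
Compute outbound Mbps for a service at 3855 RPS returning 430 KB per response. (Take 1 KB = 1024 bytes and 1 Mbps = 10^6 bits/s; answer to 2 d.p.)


Formula: Mbps = payload_bytes * RPS * 8 / 1e6
Payload per request = 430 KB = 430 * 1024 = 440320 bytes
Total bytes/sec = 440320 * 3855 = 1697433600
Total bits/sec = 1697433600 * 8 = 13579468800
Mbps = 13579468800 / 1e6 = 13579.47

13579.47 Mbps


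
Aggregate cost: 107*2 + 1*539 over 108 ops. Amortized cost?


Formula: Amortized cost = Total cost / Operations
Total cost = (107 * 2) + (1 * 539)
Total cost = 214 + 539 = 753
Amortized = 753 / 108 = 6.9722

6.9722


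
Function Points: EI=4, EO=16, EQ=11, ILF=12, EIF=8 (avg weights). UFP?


UFP = EI*4 + EO*5 + EQ*4 + ILF*10 + EIF*7
UFP = 4*4 + 16*5 + 11*4 + 12*10 + 8*7
UFP = 16 + 80 + 44 + 120 + 56
UFP = 316

316


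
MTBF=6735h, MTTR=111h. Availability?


Availability = MTBF / (MTBF + MTTR)
Availability = 6735 / (6735 + 111)
Availability = 6735 / 6846
Availability = 98.3786%

98.3786%


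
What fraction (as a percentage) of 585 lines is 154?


Coverage = covered / total * 100
Coverage = 154 / 585 * 100
Coverage = 26.32%

26.32%


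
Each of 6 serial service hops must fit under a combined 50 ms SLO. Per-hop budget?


Formula: per_stage = total_budget / stages
per_stage = 50 / 6
per_stage = 8.33 ms

8.33 ms


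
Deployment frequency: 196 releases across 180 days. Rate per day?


Formula: deployments per day = releases / days
= 196 / 180
= 1.089 deploys/day
(equivalently, 7.62 deploys/week)

1.089 deploys/day


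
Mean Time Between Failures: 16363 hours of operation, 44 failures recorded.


Formula: MTBF = Total operating time / Number of failures
MTBF = 16363 / 44
MTBF = 371.89 hours

371.89 hours


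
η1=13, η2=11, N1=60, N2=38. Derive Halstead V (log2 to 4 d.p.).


Formula: V = N * log2(η), where N = N1 + N2 and η = η1 + η2
η = 13 + 11 = 24
N = 60 + 38 = 98
log2(24) ≈ 4.5850
V = 98 * 4.5850 = 449.33

449.33


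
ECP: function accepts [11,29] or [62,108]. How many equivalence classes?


Valid ranges: [11,29] and [62,108]
Class 1: x < 11 — invalid
Class 2: 11 ≤ x ≤ 29 — valid
Class 3: 29 < x < 62 — invalid (gap between ranges)
Class 4: 62 ≤ x ≤ 108 — valid
Class 5: x > 108 — invalid
Total equivalence classes: 5

5 equivalence classes


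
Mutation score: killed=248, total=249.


Mutation score = killed / total * 100
Mutation score = 248 / 249 * 100
Mutation score = 99.6%

99.6%


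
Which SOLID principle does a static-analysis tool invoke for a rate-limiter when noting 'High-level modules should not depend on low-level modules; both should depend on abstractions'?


This describes the Dependency Inversion Principle (DIP)

Dependency Inversion Principle (DIP)


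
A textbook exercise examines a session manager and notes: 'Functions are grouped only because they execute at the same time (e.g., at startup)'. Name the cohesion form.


Reasoning: Related by timing only
Type: Temporal cohesion

Temporal cohesion


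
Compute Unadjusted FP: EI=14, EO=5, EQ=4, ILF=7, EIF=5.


UFP = EI*4 + EO*5 + EQ*4 + ILF*10 + EIF*7
UFP = 14*4 + 5*5 + 4*4 + 7*10 + 5*7
UFP = 56 + 25 + 16 + 70 + 35
UFP = 202

202


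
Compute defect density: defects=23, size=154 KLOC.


Defect density = defects / KLOC
Defect density = 23 / 154
Defect density = 0.149 defects/KLOC

0.149 defects/KLOC


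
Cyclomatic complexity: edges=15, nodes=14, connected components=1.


Formula: V(G) = E - N + 2P
V(G) = 15 - 14 + 2*1
V(G) = 1 + 2
V(G) = 3

3


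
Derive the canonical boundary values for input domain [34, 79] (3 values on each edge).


Range: [34, 79]
Boundaries: just below min, min, min+1, max-1, max, just above max
Values: [33, 34, 35, 78, 79, 80]

[33, 34, 35, 78, 79, 80]


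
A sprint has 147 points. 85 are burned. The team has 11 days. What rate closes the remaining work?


Formula: Required rate = Remaining points / Days left
Remaining = 147 - 85 = 62 points
Required rate = 62 / 11 = 5.64 points/day

5.64 points/day


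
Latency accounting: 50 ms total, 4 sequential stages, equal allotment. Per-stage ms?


Formula: per_stage = total_budget / stages
per_stage = 50 / 4
per_stage = 12.5 ms

12.5 ms


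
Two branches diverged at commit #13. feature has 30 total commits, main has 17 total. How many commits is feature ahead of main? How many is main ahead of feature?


Common ancestor: commit #13
feature commits after divergence: 30 - 13 = 17
main commits after divergence: 17 - 13 = 4
feature is 17 commits ahead of main
main is 4 commits ahead of feature

feature ahead: 17, main ahead: 4


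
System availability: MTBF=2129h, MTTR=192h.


Availability = MTBF / (MTBF + MTTR)
Availability = 2129 / (2129 + 192)
Availability = 2129 / 2321
Availability = 91.7277%

91.7277%


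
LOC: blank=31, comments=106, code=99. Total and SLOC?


Total LOC = blank + comment + code
Total LOC = 31 + 106 + 99 = 236
SLOC (source only) = code = 99

Total LOC: 236, SLOC: 99


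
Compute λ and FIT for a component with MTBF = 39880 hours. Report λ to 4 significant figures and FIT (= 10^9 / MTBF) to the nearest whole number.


Formula: λ = 1 / MTBF; FIT = λ × 1e9 = 1e9 / MTBF
λ = 1 / 39880 ≈ 2.508e-05 failures/hour
FIT = 1e9 / 39880 ≈ 25075 failures per 1e9 hours (nearest whole number)

λ = 2.508e-05 /h, FIT = 25075


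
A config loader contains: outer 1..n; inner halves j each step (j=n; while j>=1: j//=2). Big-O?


Reasoning: n times log n
Complexity: O(n log n)

O(n log n)


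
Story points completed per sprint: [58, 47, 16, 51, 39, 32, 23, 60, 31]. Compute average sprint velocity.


Formula: Avg velocity = Total points / Number of sprints
Points: [58, 47, 16, 51, 39, 32, 23, 60, 31]
Sum = 58 + 47 + 16 + 51 + 39 + 32 + 23 + 60 + 31 = 357
Avg velocity = 357 / 9 = 39.67 points/sprint

39.67 points/sprint


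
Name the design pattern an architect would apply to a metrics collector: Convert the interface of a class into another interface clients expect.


This matches the Adapter pattern

Adapter


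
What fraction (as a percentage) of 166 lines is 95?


Coverage = covered / total * 100
Coverage = 95 / 166 * 100
Coverage = 57.23%

57.23%


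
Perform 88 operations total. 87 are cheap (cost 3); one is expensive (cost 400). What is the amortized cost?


Formula: Amortized cost = Total cost / Operations
Total cost = (87 * 3) + (1 * 400)
Total cost = 261 + 400 = 661
Amortized = 661 / 88 = 7.5114

7.5114


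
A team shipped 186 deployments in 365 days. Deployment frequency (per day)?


Formula: deployments per day = releases / days
= 186 / 365
= 0.51 deploys/day
(equivalently, 3.57 deploys/week)

0.51 deploys/day


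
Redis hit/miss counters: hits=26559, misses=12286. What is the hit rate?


Formula: hit rate = hits / (hits + misses) * 100
hit rate = 26559 / (26559 + 12286) * 100
hit rate = 26559 / 38845 * 100
hit rate = 68.37%

68.37%


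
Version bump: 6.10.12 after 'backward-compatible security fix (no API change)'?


Current: 6.10.12
Change category: 'backward-compatible security fix (no API change)' → patch bump
SemVer rule: patch bump → increment PATCH (MAJOR and MINOR unchanged)
New: 6.10.13

6.10.13


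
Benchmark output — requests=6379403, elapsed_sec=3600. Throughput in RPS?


Formula: throughput = requests / seconds
throughput = 6379403 / 3600
throughput = 1772.06 requests/second

1772.06 requests/second


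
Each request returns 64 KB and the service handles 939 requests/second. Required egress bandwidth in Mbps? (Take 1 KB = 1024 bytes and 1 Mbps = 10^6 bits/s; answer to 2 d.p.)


Formula: Mbps = payload_bytes * RPS * 8 / 1e6
Payload per request = 64 KB = 64 * 1024 = 65536 bytes
Total bytes/sec = 65536 * 939 = 61538304
Total bits/sec = 61538304 * 8 = 492306432
Mbps = 492306432 / 1e6 = 492.31

492.31 Mbps


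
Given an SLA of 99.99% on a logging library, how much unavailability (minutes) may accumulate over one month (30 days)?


Formula: allowed downtime = period * (100 - SLA) / 100
Period (month (30 days)) = 43200 minutes
Unavailability fraction = (100 - 99.99) / 100
Allowed downtime = 43200 * (100 - 99.99) / 100
Allowed downtime = 4.32 minutes

4.32 minutes


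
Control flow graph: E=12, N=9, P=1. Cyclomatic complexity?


Formula: V(G) = E - N + 2P
V(G) = 12 - 9 + 2*1
V(G) = 3 + 2
V(G) = 5

5


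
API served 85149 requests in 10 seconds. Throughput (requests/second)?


Formula: throughput = requests / seconds
throughput = 85149 / 10
throughput = 8514.9 requests/second

8514.9 requests/second


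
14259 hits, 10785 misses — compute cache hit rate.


Formula: hit rate = hits / (hits + misses) * 100
hit rate = 14259 / (14259 + 10785) * 100
hit rate = 14259 / 25044 * 100
hit rate = 56.94%

56.94%


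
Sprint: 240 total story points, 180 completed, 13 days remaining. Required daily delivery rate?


Formula: Required rate = Remaining points / Days left
Remaining = 240 - 180 = 60 points
Required rate = 60 / 13 = 4.62 points/day

4.62 points/day


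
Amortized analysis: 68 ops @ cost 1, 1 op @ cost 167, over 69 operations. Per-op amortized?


Formula: Amortized cost = Total cost / Operations
Total cost = (68 * 1) + (1 * 167)
Total cost = 68 + 167 = 235
Amortized = 235 / 69 = 3.4058

3.4058


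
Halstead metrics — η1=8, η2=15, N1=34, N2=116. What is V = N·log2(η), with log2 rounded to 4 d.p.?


Formula: V = N * log2(η), where N = N1 + N2 and η = η1 + η2
η = 8 + 15 = 23
N = 34 + 116 = 150
log2(23) ≈ 4.5236
V = 150 * 4.5236 = 678.54

678.54


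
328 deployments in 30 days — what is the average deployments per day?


Formula: deployments per day = releases / days
= 328 / 30
= 10.933 deploys/day
(equivalently, 76.53 deploys/week)

10.933 deploys/day


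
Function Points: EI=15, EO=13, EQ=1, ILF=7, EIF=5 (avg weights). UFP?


UFP = EI*4 + EO*5 + EQ*4 + ILF*10 + EIF*7
UFP = 15*4 + 13*5 + 1*4 + 7*10 + 5*7
UFP = 60 + 65 + 4 + 70 + 35
UFP = 234

234


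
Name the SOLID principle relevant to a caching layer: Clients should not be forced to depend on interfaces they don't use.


This describes the Interface Segregation Principle (ISP)

Interface Segregation Principle (ISP)


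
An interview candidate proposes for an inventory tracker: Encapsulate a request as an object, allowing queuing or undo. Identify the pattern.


This matches the Command pattern

Command


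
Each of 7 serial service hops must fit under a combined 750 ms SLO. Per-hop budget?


Formula: per_stage = total_budget / stages
per_stage = 750 / 7
per_stage = 107.14 ms

107.14 ms


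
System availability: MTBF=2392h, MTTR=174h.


Availability = MTBF / (MTBF + MTTR)
Availability = 2392 / (2392 + 174)
Availability = 2392 / 2566
Availability = 93.219%

93.219%


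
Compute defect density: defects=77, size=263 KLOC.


Defect density = defects / KLOC
Defect density = 77 / 263
Defect density = 0.293 defects/KLOC

0.293 defects/KLOC


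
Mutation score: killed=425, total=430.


Mutation score = killed / total * 100
Mutation score = 425 / 430 * 100
Mutation score = 98.84%

98.84%


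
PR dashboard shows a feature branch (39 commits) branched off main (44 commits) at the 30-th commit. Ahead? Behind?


Common ancestor: commit #30
feature commits after divergence: 39 - 30 = 9
main commits after divergence: 44 - 30 = 14
feature is 9 commits ahead of main
main is 14 commits ahead of feature

feature ahead: 9, main ahead: 14


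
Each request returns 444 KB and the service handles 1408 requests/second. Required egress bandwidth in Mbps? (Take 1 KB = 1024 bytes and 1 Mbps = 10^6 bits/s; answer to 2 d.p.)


Formula: Mbps = payload_bytes * RPS * 8 / 1e6
Payload per request = 444 KB = 444 * 1024 = 454656 bytes
Total bytes/sec = 454656 * 1408 = 640155648
Total bits/sec = 640155648 * 8 = 5121245184
Mbps = 5121245184 / 1e6 = 5121.25

5121.25 Mbps


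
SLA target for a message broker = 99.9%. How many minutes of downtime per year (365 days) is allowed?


Formula: allowed downtime = period * (100 - SLA) / 100
Period (year (365 days)) = 525600 minutes
Unavailability fraction = (100 - 99.9) / 100
Allowed downtime = 525600 * (100 - 99.9) / 100
Allowed downtime = 525.6 minutes

525.6 minutes


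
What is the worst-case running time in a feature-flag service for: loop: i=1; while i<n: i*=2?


Reasoning: i doubles each step so iterations are log2(n)
Complexity: O(log n)

O(log n)


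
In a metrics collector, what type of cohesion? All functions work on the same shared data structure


Reasoning: Functions share data
Type: Communicational cohesion

Communicational cohesion


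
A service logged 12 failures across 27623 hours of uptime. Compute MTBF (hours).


Formula: MTBF = Total operating time / Number of failures
MTBF = 27623 / 12
MTBF = 2301.92 hours

2301.92 hours


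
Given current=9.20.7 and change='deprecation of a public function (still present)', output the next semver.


Current: 9.20.7
Change category: 'deprecation of a public function (still present)' → minor bump
SemVer rule: minor bump → increment MINOR, reset PATCH to 0 (MAJOR unchanged)
New: 9.21.0

9.21.0
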